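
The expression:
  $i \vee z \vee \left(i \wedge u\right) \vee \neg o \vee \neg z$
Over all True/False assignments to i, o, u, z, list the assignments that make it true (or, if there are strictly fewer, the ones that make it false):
is always true.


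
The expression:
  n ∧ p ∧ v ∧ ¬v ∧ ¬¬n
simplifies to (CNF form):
False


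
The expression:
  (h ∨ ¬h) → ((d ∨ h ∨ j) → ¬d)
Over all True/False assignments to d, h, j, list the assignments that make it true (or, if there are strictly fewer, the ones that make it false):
is true only for:
  d=False, h=False, j=False;
  d=False, h=False, j=True;
  d=False, h=True, j=False;
  d=False, h=True, j=True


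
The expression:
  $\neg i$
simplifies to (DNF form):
$\neg i$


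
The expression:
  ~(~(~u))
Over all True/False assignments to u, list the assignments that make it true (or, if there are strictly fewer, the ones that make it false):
is true only for:
  u=False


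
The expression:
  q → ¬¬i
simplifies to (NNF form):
i ∨ ¬q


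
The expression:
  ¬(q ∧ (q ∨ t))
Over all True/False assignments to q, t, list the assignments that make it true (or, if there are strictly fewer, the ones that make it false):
is true only for:
  q=False, t=False;
  q=False, t=True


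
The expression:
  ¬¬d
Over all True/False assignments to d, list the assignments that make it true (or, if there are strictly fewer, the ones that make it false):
is true only for:
  d=True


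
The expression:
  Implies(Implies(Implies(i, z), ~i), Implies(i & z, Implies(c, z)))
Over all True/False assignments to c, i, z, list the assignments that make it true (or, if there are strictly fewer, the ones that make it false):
is always true.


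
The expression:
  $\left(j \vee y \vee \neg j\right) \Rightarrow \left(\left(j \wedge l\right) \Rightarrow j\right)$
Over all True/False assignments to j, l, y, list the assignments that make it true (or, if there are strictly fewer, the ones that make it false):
is always true.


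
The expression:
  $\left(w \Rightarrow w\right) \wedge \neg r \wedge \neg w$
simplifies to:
$\neg r \wedge \neg w$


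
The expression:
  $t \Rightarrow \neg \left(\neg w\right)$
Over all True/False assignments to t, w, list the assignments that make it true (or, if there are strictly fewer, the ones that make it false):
is false only for:
  t=True, w=False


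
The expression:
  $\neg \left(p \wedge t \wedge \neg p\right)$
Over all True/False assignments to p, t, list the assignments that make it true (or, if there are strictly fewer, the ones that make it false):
is always true.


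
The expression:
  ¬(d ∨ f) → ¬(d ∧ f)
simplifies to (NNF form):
True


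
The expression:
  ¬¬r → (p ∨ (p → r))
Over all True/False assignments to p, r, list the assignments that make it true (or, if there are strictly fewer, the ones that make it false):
is always true.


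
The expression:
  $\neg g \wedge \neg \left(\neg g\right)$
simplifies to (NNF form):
$\text{False}$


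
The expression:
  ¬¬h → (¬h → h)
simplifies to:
True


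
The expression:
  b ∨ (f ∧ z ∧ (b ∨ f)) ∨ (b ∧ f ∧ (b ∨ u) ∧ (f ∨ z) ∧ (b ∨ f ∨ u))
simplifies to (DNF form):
b ∨ (f ∧ z)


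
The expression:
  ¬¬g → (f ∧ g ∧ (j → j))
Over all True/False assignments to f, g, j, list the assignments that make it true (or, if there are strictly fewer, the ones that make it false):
is false only for:
  f=False, g=True, j=False;
  f=False, g=True, j=True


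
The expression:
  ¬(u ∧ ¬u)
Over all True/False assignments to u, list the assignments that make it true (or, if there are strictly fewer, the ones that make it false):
is always true.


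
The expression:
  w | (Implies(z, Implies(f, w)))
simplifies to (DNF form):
w | ~f | ~z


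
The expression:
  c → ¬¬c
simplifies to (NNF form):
True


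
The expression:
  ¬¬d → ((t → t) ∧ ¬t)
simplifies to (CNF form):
¬d ∨ ¬t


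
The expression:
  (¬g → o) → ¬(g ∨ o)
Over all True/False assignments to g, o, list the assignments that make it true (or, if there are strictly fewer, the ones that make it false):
is true only for:
  g=False, o=False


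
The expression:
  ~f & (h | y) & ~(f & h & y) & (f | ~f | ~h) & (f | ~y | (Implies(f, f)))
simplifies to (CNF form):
~f & (h | y)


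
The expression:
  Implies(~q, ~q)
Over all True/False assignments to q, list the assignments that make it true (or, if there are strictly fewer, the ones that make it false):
is always true.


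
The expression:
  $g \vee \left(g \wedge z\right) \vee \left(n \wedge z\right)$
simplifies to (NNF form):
$g \vee \left(n \wedge z\right)$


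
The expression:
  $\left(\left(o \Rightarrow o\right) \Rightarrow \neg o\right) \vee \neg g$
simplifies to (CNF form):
$\neg g \vee \neg o$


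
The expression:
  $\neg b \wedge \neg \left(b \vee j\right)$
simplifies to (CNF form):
$\neg b \wedge \neg j$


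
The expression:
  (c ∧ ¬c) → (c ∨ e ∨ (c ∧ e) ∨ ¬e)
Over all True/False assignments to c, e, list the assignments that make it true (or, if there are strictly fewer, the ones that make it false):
is always true.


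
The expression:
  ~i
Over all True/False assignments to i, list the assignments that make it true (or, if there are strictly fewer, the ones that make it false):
is true only for:
  i=False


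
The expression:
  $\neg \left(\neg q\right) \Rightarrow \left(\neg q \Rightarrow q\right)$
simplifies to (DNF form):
$\text{True}$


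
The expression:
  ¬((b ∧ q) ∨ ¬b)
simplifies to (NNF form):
b ∧ ¬q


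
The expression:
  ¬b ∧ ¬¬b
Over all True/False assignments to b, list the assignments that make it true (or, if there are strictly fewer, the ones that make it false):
is never true.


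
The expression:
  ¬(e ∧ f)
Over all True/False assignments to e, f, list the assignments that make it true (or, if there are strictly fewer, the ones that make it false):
is false only for:
  e=True, f=True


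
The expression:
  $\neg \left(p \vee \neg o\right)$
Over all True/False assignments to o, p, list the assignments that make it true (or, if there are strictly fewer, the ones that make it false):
is true only for:
  o=True, p=False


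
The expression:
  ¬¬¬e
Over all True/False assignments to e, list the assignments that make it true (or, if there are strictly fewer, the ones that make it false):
is true only for:
  e=False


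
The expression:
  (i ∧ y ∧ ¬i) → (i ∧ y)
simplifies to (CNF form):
True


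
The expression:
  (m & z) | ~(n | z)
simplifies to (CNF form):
(m | ~z) & (z | ~n)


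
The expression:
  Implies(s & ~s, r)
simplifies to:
True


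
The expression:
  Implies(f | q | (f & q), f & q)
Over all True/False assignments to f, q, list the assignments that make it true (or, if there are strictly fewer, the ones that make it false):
is true only for:
  f=False, q=False;
  f=True, q=True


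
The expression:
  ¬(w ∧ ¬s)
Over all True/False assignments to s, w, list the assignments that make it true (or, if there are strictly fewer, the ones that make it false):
is false only for:
  s=False, w=True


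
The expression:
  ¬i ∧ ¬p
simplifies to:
¬i ∧ ¬p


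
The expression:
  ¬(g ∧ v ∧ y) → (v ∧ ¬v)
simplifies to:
g ∧ v ∧ y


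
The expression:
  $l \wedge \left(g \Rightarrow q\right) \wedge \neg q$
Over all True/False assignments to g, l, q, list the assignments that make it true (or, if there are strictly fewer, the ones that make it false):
is true only for:
  g=False, l=True, q=False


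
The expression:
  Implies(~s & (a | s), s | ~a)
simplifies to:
s | ~a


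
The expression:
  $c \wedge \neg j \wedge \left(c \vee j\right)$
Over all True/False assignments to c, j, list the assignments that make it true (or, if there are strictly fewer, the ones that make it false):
is true only for:
  c=True, j=False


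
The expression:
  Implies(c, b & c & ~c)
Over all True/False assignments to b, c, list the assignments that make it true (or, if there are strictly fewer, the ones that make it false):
is true only for:
  b=False, c=False;
  b=True, c=False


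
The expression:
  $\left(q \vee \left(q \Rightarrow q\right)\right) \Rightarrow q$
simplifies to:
$q$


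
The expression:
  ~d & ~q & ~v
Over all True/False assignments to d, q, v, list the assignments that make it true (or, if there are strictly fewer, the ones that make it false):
is true only for:
  d=False, q=False, v=False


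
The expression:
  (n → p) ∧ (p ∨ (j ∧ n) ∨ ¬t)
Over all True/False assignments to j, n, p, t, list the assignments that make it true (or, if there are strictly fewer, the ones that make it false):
is false only for:
  j=False, n=False, p=False, t=True;
  j=False, n=True, p=False, t=False;
  j=False, n=True, p=False, t=True;
  j=True, n=False, p=False, t=True;
  j=True, n=True, p=False, t=False;
  j=True, n=True, p=False, t=True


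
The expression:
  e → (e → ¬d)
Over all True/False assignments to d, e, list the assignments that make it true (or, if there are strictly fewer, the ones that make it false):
is false only for:
  d=True, e=True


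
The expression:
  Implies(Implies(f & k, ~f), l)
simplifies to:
l | (f & k)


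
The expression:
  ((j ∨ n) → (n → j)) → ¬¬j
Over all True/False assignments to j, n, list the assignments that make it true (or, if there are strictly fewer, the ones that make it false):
is false only for:
  j=False, n=False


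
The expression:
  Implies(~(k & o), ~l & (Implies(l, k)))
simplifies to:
~l | (k & o)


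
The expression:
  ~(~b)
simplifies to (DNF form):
b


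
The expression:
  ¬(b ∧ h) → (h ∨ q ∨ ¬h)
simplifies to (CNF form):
True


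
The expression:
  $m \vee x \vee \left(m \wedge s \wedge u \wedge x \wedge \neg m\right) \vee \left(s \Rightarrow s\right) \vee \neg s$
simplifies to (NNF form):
$\text{True}$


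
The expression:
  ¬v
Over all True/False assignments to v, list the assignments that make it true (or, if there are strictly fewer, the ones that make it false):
is true only for:
  v=False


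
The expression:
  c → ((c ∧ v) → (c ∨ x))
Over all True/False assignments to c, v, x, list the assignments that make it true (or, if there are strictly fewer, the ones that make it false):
is always true.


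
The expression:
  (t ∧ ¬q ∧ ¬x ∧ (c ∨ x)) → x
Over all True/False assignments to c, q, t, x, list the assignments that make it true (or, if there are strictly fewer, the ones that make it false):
is false only for:
  c=True, q=False, t=True, x=False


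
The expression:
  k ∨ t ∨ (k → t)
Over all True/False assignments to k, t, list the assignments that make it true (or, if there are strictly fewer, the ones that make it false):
is always true.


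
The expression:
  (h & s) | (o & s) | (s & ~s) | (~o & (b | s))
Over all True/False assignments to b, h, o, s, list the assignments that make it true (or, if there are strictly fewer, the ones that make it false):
is false only for:
  b=False, h=False, o=False, s=False;
  b=False, h=False, o=True, s=False;
  b=False, h=True, o=False, s=False;
  b=False, h=True, o=True, s=False;
  b=True, h=False, o=True, s=False;
  b=True, h=True, o=True, s=False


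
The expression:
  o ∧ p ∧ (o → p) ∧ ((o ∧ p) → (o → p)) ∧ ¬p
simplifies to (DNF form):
False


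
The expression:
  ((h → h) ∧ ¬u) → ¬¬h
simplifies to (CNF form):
h ∨ u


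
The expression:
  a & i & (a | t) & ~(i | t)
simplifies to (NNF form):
False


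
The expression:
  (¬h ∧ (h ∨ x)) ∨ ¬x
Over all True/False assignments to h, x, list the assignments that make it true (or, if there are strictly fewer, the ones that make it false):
is false only for:
  h=True, x=True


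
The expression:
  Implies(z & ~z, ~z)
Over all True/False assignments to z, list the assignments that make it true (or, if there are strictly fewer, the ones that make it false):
is always true.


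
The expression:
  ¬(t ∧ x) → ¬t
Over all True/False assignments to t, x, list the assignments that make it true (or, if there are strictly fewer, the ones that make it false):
is false only for:
  t=True, x=False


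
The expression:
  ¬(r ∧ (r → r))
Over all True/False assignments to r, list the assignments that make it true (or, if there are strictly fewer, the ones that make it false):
is true only for:
  r=False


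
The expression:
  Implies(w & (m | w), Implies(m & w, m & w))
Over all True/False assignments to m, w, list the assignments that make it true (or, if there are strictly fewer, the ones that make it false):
is always true.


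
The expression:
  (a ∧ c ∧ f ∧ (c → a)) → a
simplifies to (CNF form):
True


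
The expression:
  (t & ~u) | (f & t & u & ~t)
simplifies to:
t & ~u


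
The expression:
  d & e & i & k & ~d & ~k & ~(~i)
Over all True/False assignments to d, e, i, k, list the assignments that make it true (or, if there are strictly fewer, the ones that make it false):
is never true.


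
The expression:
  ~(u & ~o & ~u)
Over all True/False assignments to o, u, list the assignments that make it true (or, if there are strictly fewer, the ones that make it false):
is always true.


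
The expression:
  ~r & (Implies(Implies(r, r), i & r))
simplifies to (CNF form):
False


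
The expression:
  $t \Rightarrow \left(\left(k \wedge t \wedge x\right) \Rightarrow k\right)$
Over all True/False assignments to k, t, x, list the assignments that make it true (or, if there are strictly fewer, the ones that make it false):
is always true.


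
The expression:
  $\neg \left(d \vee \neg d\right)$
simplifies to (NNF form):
$\text{False}$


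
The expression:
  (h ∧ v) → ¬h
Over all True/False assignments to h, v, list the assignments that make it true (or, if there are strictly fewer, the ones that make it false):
is false only for:
  h=True, v=True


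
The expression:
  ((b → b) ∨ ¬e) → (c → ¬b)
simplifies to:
¬b ∨ ¬c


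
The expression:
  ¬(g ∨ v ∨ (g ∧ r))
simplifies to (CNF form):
¬g ∧ ¬v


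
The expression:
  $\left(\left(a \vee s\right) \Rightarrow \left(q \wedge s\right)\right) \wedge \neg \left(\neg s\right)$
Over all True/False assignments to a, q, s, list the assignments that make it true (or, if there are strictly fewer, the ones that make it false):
is true only for:
  a=False, q=True, s=True;
  a=True, q=True, s=True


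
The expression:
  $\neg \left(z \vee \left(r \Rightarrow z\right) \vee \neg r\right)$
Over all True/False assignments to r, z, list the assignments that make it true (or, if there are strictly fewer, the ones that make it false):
is true only for:
  r=True, z=False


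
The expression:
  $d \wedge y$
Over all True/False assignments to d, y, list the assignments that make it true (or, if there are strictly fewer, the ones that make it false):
is true only for:
  d=True, y=True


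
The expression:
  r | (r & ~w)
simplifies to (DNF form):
r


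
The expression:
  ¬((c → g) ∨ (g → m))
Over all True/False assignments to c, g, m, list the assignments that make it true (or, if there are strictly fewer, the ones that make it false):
is never true.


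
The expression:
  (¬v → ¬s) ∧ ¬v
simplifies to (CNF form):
¬s ∧ ¬v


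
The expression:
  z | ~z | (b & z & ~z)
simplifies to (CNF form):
True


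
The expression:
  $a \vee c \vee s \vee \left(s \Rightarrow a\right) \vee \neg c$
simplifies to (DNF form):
$\text{True}$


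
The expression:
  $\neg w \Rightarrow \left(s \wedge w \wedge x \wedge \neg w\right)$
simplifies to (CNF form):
$w$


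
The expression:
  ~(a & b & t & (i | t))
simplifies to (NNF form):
~a | ~b | ~t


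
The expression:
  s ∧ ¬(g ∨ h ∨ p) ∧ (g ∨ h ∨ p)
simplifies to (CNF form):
False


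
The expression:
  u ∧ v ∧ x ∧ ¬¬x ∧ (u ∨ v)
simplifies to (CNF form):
u ∧ v ∧ x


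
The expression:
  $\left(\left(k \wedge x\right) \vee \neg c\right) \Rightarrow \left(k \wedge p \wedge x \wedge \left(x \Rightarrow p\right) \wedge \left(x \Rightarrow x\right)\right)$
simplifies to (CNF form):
$\left(c \vee k\right) \wedge \left(c \vee x\right) \wedge \left(p \vee \neg k \vee \neg x\right)$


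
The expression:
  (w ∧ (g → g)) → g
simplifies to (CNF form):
g ∨ ¬w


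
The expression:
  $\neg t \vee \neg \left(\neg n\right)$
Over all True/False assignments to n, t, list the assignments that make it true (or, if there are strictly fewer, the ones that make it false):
is false only for:
  n=False, t=True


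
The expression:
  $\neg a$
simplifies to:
$\neg a$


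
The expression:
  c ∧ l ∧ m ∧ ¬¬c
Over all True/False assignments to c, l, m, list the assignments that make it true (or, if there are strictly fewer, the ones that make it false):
is true only for:
  c=True, l=True, m=True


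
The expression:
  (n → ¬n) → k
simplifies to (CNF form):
k ∨ n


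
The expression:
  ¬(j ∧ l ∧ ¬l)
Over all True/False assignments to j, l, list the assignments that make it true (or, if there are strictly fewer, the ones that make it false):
is always true.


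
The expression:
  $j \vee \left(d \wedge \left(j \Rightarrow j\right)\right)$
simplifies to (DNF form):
$d \vee j$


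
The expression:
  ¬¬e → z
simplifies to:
z ∨ ¬e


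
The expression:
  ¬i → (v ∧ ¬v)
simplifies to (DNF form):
i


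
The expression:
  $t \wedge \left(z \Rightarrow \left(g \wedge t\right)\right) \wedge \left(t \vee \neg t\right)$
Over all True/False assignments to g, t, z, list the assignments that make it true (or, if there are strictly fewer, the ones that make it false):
is true only for:
  g=False, t=True, z=False;
  g=True, t=True, z=False;
  g=True, t=True, z=True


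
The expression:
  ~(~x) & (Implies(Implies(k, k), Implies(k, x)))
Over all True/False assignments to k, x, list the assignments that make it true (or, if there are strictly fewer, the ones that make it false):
is true only for:
  k=False, x=True;
  k=True, x=True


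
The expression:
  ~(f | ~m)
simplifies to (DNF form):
m & ~f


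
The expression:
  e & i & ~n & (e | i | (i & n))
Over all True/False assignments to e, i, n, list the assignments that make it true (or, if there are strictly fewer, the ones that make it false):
is true only for:
  e=True, i=True, n=False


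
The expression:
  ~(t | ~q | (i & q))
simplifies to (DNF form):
q & ~i & ~t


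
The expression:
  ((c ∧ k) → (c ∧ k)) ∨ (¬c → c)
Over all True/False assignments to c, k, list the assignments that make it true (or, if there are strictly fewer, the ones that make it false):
is always true.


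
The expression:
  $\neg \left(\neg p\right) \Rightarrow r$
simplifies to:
$r \vee \neg p$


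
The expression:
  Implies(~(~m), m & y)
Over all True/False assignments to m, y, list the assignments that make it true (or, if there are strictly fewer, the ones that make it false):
is false only for:
  m=True, y=False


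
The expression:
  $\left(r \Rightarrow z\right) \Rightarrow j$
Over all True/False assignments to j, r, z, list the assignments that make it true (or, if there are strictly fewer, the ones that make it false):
is false only for:
  j=False, r=False, z=False;
  j=False, r=False, z=True;
  j=False, r=True, z=True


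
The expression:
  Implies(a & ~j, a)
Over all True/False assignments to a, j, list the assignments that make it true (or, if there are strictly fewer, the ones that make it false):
is always true.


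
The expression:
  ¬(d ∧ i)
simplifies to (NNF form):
¬d ∨ ¬i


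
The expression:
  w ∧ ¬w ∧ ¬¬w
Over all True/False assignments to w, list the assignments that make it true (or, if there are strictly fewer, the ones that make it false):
is never true.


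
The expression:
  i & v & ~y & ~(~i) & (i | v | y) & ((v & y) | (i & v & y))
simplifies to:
False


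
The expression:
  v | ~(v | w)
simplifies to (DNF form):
v | ~w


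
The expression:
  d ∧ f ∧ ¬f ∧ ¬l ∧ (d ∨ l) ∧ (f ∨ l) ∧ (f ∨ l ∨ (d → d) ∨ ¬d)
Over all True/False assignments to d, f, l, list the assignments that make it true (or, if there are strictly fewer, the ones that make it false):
is never true.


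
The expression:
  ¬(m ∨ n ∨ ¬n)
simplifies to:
False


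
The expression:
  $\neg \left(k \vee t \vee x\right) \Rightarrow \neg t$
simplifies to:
$\text{True}$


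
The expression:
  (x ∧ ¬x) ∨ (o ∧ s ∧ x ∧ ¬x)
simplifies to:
False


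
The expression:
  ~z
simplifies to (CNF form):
~z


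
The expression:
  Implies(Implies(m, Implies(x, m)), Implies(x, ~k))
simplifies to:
~k | ~x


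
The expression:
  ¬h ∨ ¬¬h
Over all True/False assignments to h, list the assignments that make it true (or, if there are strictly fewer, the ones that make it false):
is always true.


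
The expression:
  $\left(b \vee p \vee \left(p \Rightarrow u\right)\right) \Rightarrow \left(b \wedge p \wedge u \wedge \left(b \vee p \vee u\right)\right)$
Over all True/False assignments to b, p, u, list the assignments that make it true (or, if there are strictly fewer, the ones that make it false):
is true only for:
  b=True, p=True, u=True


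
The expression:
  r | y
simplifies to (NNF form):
r | y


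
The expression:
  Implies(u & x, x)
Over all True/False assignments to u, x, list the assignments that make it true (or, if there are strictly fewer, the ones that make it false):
is always true.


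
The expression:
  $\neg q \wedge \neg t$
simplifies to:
$\neg q \wedge \neg t$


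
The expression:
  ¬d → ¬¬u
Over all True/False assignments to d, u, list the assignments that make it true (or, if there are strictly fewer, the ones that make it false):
is false only for:
  d=False, u=False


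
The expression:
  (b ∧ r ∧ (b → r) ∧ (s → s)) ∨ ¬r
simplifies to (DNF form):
b ∨ ¬r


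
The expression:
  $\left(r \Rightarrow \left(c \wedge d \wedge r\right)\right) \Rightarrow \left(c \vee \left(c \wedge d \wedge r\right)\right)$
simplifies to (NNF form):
$c \vee r$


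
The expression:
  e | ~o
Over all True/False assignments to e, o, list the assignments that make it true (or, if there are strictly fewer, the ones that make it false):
is false only for:
  e=False, o=True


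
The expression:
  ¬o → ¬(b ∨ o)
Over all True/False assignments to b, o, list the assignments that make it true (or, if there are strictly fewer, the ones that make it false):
is false only for:
  b=True, o=False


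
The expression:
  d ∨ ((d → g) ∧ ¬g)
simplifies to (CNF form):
d ∨ ¬g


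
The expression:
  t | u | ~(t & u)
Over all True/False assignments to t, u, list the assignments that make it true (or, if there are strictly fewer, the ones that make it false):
is always true.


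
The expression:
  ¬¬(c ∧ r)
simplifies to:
c ∧ r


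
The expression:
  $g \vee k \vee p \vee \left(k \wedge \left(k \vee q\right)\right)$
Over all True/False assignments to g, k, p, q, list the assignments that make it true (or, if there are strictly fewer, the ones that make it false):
is false only for:
  g=False, k=False, p=False, q=False;
  g=False, k=False, p=False, q=True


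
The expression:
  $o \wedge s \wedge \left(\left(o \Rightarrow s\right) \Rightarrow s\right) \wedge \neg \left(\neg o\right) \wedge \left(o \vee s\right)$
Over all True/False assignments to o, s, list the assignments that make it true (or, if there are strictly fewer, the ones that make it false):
is true only for:
  o=True, s=True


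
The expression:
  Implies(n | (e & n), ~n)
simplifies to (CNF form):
~n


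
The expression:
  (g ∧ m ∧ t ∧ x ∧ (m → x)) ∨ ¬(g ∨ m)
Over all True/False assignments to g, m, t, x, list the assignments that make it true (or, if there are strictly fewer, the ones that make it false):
is true only for:
  g=False, m=False, t=False, x=False;
  g=False, m=False, t=False, x=True;
  g=False, m=False, t=True, x=False;
  g=False, m=False, t=True, x=True;
  g=True, m=True, t=True, x=True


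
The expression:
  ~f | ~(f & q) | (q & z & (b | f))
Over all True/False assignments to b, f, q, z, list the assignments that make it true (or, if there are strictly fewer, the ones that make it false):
is false only for:
  b=False, f=True, q=True, z=False;
  b=True, f=True, q=True, z=False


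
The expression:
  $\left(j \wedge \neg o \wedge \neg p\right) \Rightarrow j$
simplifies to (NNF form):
$\text{True}$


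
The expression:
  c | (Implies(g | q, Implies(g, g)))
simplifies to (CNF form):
True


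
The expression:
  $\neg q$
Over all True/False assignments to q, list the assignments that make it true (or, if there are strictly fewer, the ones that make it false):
is true only for:
  q=False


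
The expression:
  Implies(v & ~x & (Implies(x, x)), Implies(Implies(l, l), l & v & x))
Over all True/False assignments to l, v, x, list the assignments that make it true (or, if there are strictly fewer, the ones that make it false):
is false only for:
  l=False, v=True, x=False;
  l=True, v=True, x=False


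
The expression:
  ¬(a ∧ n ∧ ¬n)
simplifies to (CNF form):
True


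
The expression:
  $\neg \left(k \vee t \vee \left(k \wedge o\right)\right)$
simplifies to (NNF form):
$\neg k \wedge \neg t$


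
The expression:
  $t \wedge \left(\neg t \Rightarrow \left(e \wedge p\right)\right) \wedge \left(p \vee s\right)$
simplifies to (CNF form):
$t \wedge \left(p \vee s\right)$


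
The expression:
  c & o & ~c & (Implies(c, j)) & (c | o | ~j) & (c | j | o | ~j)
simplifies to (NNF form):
False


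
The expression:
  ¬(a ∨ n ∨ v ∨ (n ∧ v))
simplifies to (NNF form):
¬a ∧ ¬n ∧ ¬v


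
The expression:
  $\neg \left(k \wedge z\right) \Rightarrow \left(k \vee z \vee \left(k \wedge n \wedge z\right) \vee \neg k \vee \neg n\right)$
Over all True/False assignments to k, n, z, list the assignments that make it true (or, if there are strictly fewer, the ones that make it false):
is always true.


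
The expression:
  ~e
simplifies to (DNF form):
~e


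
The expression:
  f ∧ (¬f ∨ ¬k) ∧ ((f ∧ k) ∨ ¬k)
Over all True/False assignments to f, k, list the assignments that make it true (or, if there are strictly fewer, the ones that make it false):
is true only for:
  f=True, k=False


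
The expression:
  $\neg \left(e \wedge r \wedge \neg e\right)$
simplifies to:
$\text{True}$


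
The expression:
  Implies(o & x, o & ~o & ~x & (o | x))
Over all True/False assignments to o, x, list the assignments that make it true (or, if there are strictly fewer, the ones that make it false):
is false only for:
  o=True, x=True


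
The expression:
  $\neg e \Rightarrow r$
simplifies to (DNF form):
$e \vee r$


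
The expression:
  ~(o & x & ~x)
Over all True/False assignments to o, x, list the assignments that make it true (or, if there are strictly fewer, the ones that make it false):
is always true.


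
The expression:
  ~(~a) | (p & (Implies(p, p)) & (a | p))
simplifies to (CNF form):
a | p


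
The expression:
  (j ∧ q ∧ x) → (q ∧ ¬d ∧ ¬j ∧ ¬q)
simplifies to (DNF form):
¬j ∨ ¬q ∨ ¬x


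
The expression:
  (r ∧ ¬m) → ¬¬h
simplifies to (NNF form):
h ∨ m ∨ ¬r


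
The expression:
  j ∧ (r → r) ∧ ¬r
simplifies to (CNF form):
j ∧ ¬r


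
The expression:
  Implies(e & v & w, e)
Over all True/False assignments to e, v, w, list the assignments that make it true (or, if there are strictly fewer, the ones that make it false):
is always true.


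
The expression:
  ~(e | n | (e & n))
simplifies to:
~e & ~n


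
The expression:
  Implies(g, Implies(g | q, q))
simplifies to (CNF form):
q | ~g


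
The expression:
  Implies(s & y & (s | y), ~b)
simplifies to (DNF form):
~b | ~s | ~y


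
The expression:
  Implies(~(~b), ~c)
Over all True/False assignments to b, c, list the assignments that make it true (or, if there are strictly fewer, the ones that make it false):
is false only for:
  b=True, c=True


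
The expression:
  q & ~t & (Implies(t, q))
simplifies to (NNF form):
q & ~t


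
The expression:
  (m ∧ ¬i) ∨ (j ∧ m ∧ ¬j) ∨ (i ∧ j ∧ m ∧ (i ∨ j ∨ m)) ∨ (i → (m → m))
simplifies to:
True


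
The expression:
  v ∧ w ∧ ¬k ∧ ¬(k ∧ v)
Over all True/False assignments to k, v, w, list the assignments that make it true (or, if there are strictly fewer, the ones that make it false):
is true only for:
  k=False, v=True, w=True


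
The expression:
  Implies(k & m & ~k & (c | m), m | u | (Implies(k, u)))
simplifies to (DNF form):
True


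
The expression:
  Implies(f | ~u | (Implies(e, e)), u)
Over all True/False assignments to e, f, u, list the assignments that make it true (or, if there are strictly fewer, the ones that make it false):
is true only for:
  e=False, f=False, u=True;
  e=False, f=True, u=True;
  e=True, f=False, u=True;
  e=True, f=True, u=True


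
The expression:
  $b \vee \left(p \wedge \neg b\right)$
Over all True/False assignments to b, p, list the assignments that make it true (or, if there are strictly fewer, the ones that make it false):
is false only for:
  b=False, p=False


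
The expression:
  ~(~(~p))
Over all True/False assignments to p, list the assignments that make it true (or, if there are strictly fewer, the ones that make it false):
is true only for:
  p=False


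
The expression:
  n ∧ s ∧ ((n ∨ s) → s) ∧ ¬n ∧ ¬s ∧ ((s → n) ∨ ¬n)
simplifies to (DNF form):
False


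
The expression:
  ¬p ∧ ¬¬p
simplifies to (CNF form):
False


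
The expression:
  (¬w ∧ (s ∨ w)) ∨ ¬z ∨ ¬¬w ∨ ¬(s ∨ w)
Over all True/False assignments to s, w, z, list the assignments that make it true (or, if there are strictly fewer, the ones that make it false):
is always true.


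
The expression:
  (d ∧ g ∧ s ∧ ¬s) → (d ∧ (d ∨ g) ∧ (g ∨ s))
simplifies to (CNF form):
True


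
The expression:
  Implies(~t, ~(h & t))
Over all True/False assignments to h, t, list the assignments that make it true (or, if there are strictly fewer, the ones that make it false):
is always true.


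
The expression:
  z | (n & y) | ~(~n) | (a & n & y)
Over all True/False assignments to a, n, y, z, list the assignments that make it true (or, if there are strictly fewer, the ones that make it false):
is false only for:
  a=False, n=False, y=False, z=False;
  a=False, n=False, y=True, z=False;
  a=True, n=False, y=False, z=False;
  a=True, n=False, y=True, z=False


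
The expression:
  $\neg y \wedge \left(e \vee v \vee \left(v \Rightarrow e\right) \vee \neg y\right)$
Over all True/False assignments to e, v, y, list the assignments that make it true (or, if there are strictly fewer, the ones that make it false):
is true only for:
  e=False, v=False, y=False;
  e=False, v=True, y=False;
  e=True, v=False, y=False;
  e=True, v=True, y=False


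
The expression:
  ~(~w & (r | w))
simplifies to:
w | ~r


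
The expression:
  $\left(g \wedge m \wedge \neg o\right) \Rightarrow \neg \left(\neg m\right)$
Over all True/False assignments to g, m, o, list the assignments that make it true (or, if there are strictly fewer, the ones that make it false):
is always true.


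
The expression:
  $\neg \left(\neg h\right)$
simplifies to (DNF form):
$h$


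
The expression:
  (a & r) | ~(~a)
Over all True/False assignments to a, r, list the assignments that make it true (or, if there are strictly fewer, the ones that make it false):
is true only for:
  a=True, r=False;
  a=True, r=True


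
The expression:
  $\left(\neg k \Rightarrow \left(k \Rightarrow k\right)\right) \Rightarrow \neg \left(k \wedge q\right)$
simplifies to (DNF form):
$\neg k \vee \neg q$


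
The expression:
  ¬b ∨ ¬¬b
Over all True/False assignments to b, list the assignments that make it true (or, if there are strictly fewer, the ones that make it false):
is always true.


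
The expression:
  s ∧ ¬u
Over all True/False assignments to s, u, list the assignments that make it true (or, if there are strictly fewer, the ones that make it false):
is true only for:
  s=True, u=False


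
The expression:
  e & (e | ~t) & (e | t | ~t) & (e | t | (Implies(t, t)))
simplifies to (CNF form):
e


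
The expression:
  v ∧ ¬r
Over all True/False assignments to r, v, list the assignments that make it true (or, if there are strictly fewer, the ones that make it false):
is true only for:
  r=False, v=True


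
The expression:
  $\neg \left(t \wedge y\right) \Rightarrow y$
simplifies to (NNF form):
$y$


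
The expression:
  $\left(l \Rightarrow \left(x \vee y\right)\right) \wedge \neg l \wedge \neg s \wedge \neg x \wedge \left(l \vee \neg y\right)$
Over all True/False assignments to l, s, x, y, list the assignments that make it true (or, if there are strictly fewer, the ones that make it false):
is true only for:
  l=False, s=False, x=False, y=False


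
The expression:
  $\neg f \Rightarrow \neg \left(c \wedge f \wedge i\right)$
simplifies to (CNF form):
$\text{True}$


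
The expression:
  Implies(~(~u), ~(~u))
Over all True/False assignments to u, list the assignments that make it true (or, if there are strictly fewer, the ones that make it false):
is always true.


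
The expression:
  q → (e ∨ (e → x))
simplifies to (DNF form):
True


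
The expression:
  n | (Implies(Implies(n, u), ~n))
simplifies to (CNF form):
True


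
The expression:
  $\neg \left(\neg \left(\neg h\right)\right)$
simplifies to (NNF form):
$\neg h$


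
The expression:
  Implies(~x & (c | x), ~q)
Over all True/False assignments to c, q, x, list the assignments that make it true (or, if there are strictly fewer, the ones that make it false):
is false only for:
  c=True, q=True, x=False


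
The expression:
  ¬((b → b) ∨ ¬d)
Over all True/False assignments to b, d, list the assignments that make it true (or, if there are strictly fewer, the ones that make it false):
is never true.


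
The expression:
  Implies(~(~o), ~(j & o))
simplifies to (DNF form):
~j | ~o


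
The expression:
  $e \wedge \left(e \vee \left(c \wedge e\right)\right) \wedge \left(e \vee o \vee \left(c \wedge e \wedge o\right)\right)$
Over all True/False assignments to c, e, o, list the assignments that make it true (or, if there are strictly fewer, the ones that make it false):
is true only for:
  c=False, e=True, o=False;
  c=False, e=True, o=True;
  c=True, e=True, o=False;
  c=True, e=True, o=True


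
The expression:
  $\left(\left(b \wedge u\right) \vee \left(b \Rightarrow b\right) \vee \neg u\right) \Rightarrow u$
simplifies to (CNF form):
$u$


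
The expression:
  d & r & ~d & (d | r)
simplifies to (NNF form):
False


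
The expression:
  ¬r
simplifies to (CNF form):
¬r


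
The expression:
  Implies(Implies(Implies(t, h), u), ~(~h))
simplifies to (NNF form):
h | (~t & ~u)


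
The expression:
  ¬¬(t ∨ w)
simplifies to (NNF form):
t ∨ w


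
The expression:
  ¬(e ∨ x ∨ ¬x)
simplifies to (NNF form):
False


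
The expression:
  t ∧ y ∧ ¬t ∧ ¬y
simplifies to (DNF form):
False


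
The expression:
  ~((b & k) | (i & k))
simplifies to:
~k | (~b & ~i)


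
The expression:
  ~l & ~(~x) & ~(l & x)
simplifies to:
x & ~l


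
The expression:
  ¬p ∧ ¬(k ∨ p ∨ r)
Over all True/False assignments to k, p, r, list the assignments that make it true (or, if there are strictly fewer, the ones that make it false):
is true only for:
  k=False, p=False, r=False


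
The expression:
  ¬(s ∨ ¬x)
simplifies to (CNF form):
x ∧ ¬s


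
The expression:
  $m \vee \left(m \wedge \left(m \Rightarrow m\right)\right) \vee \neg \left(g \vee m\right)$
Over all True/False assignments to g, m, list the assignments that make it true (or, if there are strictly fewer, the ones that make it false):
is false only for:
  g=True, m=False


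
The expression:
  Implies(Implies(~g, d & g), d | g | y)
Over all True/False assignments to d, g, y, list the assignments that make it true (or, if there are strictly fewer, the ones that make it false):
is always true.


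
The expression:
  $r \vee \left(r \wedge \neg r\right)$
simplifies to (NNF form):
$r$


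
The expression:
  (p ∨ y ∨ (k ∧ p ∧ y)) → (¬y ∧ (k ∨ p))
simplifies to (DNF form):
¬y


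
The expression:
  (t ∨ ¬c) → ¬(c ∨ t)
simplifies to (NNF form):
¬t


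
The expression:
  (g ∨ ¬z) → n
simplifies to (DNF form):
n ∨ (z ∧ ¬g)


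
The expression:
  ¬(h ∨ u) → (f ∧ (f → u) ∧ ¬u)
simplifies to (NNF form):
h ∨ u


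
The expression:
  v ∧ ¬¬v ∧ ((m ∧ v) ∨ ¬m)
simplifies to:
v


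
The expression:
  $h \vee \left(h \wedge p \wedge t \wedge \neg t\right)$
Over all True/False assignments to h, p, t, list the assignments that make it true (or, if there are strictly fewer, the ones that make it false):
is true only for:
  h=True, p=False, t=False;
  h=True, p=False, t=True;
  h=True, p=True, t=False;
  h=True, p=True, t=True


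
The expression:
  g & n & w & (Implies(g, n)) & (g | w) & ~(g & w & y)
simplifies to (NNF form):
g & n & w & ~y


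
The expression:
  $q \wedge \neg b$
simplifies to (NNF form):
$q \wedge \neg b$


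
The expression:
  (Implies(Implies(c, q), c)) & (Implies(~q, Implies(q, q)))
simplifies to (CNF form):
c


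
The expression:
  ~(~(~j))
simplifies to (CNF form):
~j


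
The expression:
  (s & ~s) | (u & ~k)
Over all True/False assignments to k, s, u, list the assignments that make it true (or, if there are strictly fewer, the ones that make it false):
is true only for:
  k=False, s=False, u=True;
  k=False, s=True, u=True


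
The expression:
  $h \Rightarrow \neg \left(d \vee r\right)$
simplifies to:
$\left(\neg d \wedge \neg r\right) \vee \neg h$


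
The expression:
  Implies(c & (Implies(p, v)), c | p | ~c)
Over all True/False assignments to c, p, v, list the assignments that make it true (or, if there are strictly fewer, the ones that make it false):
is always true.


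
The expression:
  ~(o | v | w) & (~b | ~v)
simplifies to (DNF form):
~o & ~v & ~w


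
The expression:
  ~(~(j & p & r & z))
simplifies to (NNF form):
j & p & r & z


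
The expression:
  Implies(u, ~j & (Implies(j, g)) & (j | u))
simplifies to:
~j | ~u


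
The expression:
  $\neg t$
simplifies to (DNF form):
$\neg t$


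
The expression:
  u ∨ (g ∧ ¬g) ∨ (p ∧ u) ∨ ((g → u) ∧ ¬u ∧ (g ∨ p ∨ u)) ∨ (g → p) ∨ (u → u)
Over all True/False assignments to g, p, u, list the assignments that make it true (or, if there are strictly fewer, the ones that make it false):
is always true.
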